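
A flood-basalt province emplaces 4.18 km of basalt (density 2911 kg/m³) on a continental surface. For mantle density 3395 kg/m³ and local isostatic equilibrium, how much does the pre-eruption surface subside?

3.58 km

Subaerial loading: s = t ρ_load / ρ_m.
s = 4.18 km × 2911/3395 = 3.58 km.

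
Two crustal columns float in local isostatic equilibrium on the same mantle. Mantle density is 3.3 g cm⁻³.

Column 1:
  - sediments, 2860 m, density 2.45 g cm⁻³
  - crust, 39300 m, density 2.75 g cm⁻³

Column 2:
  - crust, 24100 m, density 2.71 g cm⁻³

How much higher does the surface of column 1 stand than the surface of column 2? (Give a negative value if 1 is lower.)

2980 m

For any compensation level in the mantle, the mantle terms cancel and isostasy reduces to e = (Σt_1 − Σt_2) − (Σ(ρt)_1 − Σ(ρt)_2) / ρ_m.
Σt_1 = 42160 m; Σt_2 = 24100 m; Σ(ρt)_1 = 115082; Σ(ρt)_2 = 65311 (in m·g cm⁻³).
e = (42160 − 24100) − (115082 − 65311) / 3.3 = 2980 m.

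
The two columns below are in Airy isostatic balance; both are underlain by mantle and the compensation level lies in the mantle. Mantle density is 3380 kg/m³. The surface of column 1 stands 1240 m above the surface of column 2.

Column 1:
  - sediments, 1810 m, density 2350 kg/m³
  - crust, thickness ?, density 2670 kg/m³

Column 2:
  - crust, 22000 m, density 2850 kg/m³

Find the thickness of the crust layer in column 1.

19700 m

Take the compensation level at the base of the deeper column (depth z_c below the surface of column 1) and equate Σ ρ_i t_i down to z_c; mantle fills any gap and the z_c terms cancel.
Column 1: 1810×2350 + x×2670 + (z_c − 1810 − x)×3380
Column 2: 1240×0 + 22000×2850 + (z_c − 1240 − 22000)×3380
The z_c×3380 term appears on both sides and cancels. Collect the known terms of each column as K = Σ(ρt)_known − 3380 × (depth of known layers): K_1 = 4253500 − 3380×1810 = −1864300; K_2 = 62700000 − 3380×(1240 + 22000) = −15851200.
Balance: K_1 − x×(3380 − 2670) = K_2, so x = (K_1 − K_2)/(3380 − 2670) = 13986900/710 = 19700 m.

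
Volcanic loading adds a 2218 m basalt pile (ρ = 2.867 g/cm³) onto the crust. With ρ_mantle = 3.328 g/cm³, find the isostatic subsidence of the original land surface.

Subaerial loading: s = t ρ_load / ρ_m.
s = 2218 m × 2.867/3.328 = 1910 m.

1910 m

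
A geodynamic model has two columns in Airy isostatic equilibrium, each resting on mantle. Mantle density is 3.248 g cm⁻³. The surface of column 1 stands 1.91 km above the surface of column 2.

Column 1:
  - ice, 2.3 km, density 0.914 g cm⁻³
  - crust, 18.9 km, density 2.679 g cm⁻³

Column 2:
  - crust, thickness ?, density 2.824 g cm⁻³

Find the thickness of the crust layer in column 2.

23.4 km

Take the compensation level at the base of the deeper column (depth z_c below the surface of column 1) and equate Σ ρ_i t_i down to z_c; mantle fills any gap and the z_c terms cancel.
Column 1: 2.3×0.914 + 18.9×2.679 + (z_c − 21.2)×3.248
Column 2: 1.91×0 + x×2.824 + (z_c − 1.91 − 0 − x)×3.248
The z_c×3.248 term appears on both sides and cancels. Collect the known terms of each column as K = Σ(ρt)_known − 3.248 × (depth of known layers): K_1 = 52.7353 − 3.248×21.2 = −16.1223; K_2 = 0 − 3.248×(1.91 + 0) = −6.20368.
Balance: K_1 = K_2 − x×(3.248 − 2.824), so x = (K_2 − K_1)/(3.248 − 2.824) = 9.91862/0.424 = 23.4 km.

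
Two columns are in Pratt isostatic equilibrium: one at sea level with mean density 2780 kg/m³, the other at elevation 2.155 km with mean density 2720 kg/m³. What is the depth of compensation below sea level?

ρ_ref D = ρ (D + h) → D (ρ_ref − ρ) = ρ h.
D = ρ h/(ρ_ref − ρ) = 2720 × 2.155 km/(2780 − 2720) = 97.7 km.

97.7 km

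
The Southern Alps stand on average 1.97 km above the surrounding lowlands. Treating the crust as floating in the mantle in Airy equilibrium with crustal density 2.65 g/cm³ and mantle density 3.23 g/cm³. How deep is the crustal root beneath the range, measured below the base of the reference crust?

Equating mass per unit area of the two columns: the weight of the topography is balanced by the buoyancy of the root, ρ_c h = (ρ_m − ρ_c) r.
r = h · ρ_c / (ρ_m − ρ_c) = 1.97 km × 2.65 / (3.23 − 2.65) = 9 km.

9 km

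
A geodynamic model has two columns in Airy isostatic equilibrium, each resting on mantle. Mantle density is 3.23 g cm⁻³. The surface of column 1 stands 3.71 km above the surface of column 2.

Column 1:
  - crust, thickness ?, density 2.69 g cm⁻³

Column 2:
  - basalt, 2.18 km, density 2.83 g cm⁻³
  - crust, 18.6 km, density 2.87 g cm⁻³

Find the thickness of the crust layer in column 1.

Take the compensation level at the base of the deeper column (depth z_c below the surface of column 1) and equate Σ ρ_i t_i down to z_c; mantle fills any gap and the z_c terms cancel.
Column 1: x×2.69 + (z_c − 0 − x)×3.23
Column 2: 3.71×0 + 2.18×2.83 + 18.6×2.87 + (z_c − 3.71 − 20.78)×3.23
The z_c×3.23 term appears on both sides and cancels. Collect the known terms of each column as K = Σ(ρt)_known − 3.23 × (depth of known layers): K_1 = 0 − 3.23×0 = 0; K_2 = 59.5514 − 3.23×(3.71 + 20.78) = −19.5513.
Balance: K_1 − x×(3.23 − 2.69) = K_2, so x = (K_1 − K_2)/(3.23 − 2.69) = 19.5513/0.54 = 36.2 km.

36.2 km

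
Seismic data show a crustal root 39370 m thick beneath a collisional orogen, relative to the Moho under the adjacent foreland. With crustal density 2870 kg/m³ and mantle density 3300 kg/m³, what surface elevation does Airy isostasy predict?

5900 m

Isostatic balance requires: ρ_c h = (ρ_m − ρ_c) r.
h = r (ρ_m − ρ_c) / ρ_c = 39370 m × (3300 − 2870) / 2870 = 5900 m.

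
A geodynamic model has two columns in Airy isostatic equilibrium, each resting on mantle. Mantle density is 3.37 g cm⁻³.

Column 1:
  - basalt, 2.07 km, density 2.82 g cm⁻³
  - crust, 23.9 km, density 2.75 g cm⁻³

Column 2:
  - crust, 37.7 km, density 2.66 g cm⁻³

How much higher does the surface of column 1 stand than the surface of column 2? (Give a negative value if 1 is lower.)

−3.21 km

For any compensation level in the mantle, the mantle terms cancel and isostasy reduces to e = (Σt_1 − Σt_2) − (Σ(ρt)_1 − Σ(ρt)_2) / ρ_m.
Σt_1 = 25.97 km; Σt_2 = 37.7 km; Σ(ρt)_1 = 71.5624; Σ(ρt)_2 = 100.282 (in km·g cm⁻³).
e = (25.97 − 37.7) − (71.5624 − 100.282) / 3.37 = −3.21 km.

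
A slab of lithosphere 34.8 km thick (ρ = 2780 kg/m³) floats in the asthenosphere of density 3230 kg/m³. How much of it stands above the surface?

Floating equilibrium: submerged depth d = t ρ_obj/ρ_fluid = 34.8 km × 2780/3230 = 29.95 km.
Freeboard = t − d = 34.8 km − 29.95 km = 4.85 km.

4.85 km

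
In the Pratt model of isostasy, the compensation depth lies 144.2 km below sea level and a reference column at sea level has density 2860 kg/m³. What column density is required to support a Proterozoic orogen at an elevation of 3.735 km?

2790 kg/m³

Pratt balance: ρ_ref D = ρ (D + h).
ρ = ρ_ref D/(D + h) = 2860 × 144.2 km/(144.2 km + 3.735 km) = 2790 kg/m³.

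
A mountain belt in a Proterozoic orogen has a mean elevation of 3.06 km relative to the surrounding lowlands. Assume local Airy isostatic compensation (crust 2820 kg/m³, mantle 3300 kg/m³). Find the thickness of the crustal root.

18 km

By Archimedes' principle applied to the lithosphere: the weight of the topography is balanced by the buoyancy of the root, ρ_c h = (ρ_m − ρ_c) r.
r = h · ρ_c / (ρ_m − ρ_c) = 3.06 km × 2820 / (3300 − 2820) = 18 km.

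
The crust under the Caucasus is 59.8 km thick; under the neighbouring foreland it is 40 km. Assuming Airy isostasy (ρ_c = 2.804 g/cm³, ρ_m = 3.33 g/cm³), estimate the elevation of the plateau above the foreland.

3.13 km

Excess crust Δ = 59.8 km − 40 km = 19.8 km, split between elevation h and root r with h + r = Δ.
Airy balance ρ_c h = (ρ_m − ρ_c) r gives r = h ρ_c/(ρ_m − ρ_c), so h (1 + ρ_c/(ρ_m − ρ_c)) = Δ, i.e. h = Δ (ρ_m − ρ_c)/ρ_m.
h = 19.8 km × 0.526/3.33 = 3.13 km.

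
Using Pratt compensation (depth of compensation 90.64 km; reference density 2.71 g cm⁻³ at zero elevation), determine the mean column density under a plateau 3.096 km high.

Pratt balance: ρ_ref D = ρ (D + h).
ρ = ρ_ref D/(D + h) = 2.71 × 90.64 km/(90.64 km + 3.096 km) = 2.62 g cm⁻³.

2.62 g cm⁻³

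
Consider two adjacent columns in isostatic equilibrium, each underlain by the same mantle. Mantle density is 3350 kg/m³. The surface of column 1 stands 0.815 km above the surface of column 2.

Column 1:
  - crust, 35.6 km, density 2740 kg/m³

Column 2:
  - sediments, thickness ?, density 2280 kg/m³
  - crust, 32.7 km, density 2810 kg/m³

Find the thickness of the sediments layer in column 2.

1.24 km

Take the compensation level at the base of the deeper column (depth z_c below the surface of column 1) and equate Σ ρ_i t_i down to z_c; mantle fills any gap and the z_c terms cancel.
Column 1: 35.6×2740 + (z_c − 35.6)×3350
Column 2: 0.815×0 + x×2280 + 32.7×2810 + (z_c − 0.815 − 32.7 − x)×3350
The z_c×3350 term appears on both sides and cancels. Collect the known terms of each column as K = Σ(ρt)_known − 3350 × (depth of known layers): K_1 = 97544 − 3350×35.6 = −21716; K_2 = 91887 − 3350×(0.815 + 32.7) = −20388.25.
Balance: K_1 = K_2 − x×(3350 − 2280), so x = (K_2 − K_1)/(3350 − 2280) = 1327.75/1070 = 1.24 km.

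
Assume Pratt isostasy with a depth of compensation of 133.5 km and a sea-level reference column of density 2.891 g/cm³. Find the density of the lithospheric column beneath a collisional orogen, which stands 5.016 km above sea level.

Pratt balance: ρ_ref D = ρ (D + h).
ρ = ρ_ref D/(D + h) = 2.891 × 133.5 km/(133.5 km + 5.016 km) = 2.79 g/cm³.

2.79 g/cm³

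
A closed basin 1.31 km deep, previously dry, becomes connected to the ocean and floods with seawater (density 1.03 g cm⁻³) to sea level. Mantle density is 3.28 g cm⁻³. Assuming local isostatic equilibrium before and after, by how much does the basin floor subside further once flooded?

0.6 km

After flooding the water column is d + s deep. Its weight must equal the weight of mantle displaced by the extra subsidence s: (d + s) ρ_w = s ρ_m.
s = d ρ_w / (ρ_m − ρ_w) = 1.31 km × 1.03/(3.28 − 1.03) = 0.6 km.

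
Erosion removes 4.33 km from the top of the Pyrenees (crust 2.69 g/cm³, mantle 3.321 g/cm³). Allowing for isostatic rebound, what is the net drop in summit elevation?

Rebound u = e ρ_c/ρ_m = 4.33 km × 2.69/3.321 = 3.507 km.
Net surface drop = e − u = 4.33 km − 3.507 km = e (ρ_m − ρ_c)/ρ_m = 0.823 km.

0.823 km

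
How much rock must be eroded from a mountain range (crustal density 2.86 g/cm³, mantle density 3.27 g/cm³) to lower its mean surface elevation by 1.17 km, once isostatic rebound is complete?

Net drop Δ = e − u = e − e ρ_c/ρ_m = e (ρ_m − ρ_c)/ρ_m.
e = Δ ρ_m/(ρ_m − ρ_c) = 1.17 km × 3.27/0.41 = 9.33 km.

9.33 km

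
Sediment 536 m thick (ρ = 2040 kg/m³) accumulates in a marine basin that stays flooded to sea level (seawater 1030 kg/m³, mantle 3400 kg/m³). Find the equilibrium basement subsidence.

228 m

Submarine loading: the sediment displaces seawater, and the subsidence is in turn flooded, so s (ρ_m − ρ_w) = t (ρ_sed − ρ_w).
s = 536 m × (2040 − 1030) / (3400 − 1030) = 228 m.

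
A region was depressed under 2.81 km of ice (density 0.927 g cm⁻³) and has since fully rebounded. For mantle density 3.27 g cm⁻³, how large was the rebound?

0.797 km

Removing the load lets mantle flow back in; uplift u satisfies ρ_ice t = ρ_m u.
u = t ρ_ice/ρ_m = 2.81 km × 0.927/3.27 = 0.797 km.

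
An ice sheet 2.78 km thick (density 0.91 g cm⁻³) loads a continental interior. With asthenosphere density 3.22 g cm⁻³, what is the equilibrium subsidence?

Isostatic balance requires: the ice load ρ_ice t is balanced by mantle displaced below, ρ_m s.
s = t ρ_ice / ρ_m = 2.78 km × 0.91/3.22 = 0.786 km.

0.786 km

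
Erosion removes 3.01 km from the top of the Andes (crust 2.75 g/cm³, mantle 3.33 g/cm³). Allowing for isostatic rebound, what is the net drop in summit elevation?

0.524 km

Rebound u = e ρ_c/ρ_m = 3.01 km × 2.75/3.33 = 2.486 km.
Net surface drop = e − u = 3.01 km − 2.486 km = e (ρ_m − ρ_c)/ρ_m = 0.524 km.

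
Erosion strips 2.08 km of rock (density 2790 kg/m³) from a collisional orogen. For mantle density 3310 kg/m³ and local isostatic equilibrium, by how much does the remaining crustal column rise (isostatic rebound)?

Unloading: uplift u = e ρ_c/ρ_m = 2.08 km × 2790/3310 = 1.75 km.

1.75 km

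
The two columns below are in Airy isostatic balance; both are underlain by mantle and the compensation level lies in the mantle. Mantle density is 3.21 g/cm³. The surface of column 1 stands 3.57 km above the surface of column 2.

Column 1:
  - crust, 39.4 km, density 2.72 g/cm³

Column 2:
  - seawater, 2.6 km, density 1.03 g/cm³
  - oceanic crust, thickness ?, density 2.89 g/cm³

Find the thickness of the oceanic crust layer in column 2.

6.81 km

Take the compensation level at the base of the deeper column (depth z_c below the surface of column 1) and equate Σ ρ_i t_i down to z_c; mantle fills any gap and the z_c terms cancel.
Column 1: 39.4×2.72 + (z_c − 39.4)×3.21
Column 2: 3.57×0 + 2.6×1.03 + x×2.89 + (z_c − 3.57 − 2.6 − x)×3.21
The z_c×3.21 term appears on both sides and cancels. Collect the known terms of each column as K = Σ(ρt)_known − 3.21 × (depth of known layers): K_1 = 107.168 − 3.21×39.4 = −19.306; K_2 = 2.678 − 3.21×(3.57 + 2.6) = −17.1277.
Balance: K_1 = K_2 − x×(3.21 − 2.89), so x = (K_2 − K_1)/(3.21 − 2.89) = 2.1783/0.32 = 6.81 km.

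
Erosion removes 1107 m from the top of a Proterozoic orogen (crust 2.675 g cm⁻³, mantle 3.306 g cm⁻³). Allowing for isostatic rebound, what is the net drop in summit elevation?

Rebound u = e ρ_c/ρ_m = 1107 m × 2.675/3.306 = 895.7 m.
Net surface drop = e − u = 1107 m − 895.7 m = e (ρ_m − ρ_c)/ρ_m = 211 m.

211 m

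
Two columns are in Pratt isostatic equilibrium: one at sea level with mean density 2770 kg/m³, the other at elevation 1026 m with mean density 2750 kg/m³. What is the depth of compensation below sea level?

ρ_ref D = ρ (D + h) → D (ρ_ref − ρ) = ρ h.
D = ρ h/(ρ_ref − ρ) = 2750 × 1026 m/(2770 − 2750) = 141000 m.

141000 m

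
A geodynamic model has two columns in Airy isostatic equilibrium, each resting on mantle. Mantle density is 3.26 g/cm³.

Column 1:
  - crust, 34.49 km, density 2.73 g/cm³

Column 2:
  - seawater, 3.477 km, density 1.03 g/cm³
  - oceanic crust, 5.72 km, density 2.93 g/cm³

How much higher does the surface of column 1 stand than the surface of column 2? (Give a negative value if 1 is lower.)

For any compensation level in the mantle, the mantle terms cancel and isostasy reduces to e = (Σt_1 − Σt_2) − (Σ(ρt)_1 − Σ(ρt)_2) / ρ_m.
Σt_1 = 34.49 km; Σt_2 = 9.197 km; Σ(ρt)_1 = 94.1577; Σ(ρt)_2 = 20.34091 (in km·g/cm³).
e = (34.49 − 9.197) − (94.1577 − 20.34091) / 3.26 = 2.65 km.

2.65 km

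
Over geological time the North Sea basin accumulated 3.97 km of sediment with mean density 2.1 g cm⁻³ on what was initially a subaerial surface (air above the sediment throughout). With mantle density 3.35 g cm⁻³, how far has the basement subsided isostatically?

Subaerial load: s = t ρ_sed / ρ_m = 3.97 km × 2.1/3.35 = 2.49 km.

2.49 km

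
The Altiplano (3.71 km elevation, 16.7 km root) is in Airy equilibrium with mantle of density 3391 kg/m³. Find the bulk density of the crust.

2770 kg/m³

ρ_c h = (ρ_m − ρ_c) r → ρ_c (h + r) = ρ_m r → ρ_c = ρ_m r / (h + r).
ρ_c = 3391 × 16.7 km / (3.71 km + 16.7 km) = 2770 kg/m³.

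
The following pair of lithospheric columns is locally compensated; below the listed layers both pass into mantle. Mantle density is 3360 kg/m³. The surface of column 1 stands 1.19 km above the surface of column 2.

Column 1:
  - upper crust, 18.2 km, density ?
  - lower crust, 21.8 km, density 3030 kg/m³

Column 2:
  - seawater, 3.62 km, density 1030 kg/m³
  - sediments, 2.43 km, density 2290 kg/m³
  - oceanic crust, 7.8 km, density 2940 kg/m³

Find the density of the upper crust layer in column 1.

2750 kg/m³

Take the compensation level at the base of the deeper column (depth z_c below the surface of column 1) and equate Σ ρ_i t_i down to z_c; mantle fills any gap and the z_c terms cancel.
Column 1: 18.2×ρ + 21.8×3030 + (z_c − 40)×3360
Column 2: 1.19×0 + 3.62×1030 + 2.43×2290 + 7.8×2940 + (z_c − 1.19 − 13.85)×3360
The z_c×3360 term appears on both sides and cancels. Collect the known terms of each column as K = Σ(ρt)_known − 3360 × (depth of known layers): K_1 = 66054 − 3360×40 = −68346; K_2 = 32225.3 − 3360×(1.19 + 13.85) = −18309.1.
Balance: K_1 + 18.2×ρ = K_2, so ρ = (K_2 − K_1)/18.2 = 50036.9/18.2 = 2750 kg/m³.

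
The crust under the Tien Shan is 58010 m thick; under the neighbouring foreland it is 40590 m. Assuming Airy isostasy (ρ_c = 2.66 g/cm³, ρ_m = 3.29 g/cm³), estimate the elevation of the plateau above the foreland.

3340 m

Excess crust Δ = 58010 m − 40590 m = 17420 m, split between elevation h and root r with h + r = Δ.
Airy balance ρ_c h = (ρ_m − ρ_c) r gives r = h ρ_c/(ρ_m − ρ_c), so h (1 + ρ_c/(ρ_m − ρ_c)) = Δ, i.e. h = Δ (ρ_m − ρ_c)/ρ_m.
h = 17420 m × 0.63/3.29 = 3340 m.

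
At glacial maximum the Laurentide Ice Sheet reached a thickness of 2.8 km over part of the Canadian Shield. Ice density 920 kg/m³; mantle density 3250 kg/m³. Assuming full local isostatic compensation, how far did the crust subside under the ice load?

0.793 km

For local isostatic compensation: the ice load ρ_ice t is balanced by mantle displaced below, ρ_m s.
s = t ρ_ice / ρ_m = 2.8 km × 920/3250 = 0.793 km.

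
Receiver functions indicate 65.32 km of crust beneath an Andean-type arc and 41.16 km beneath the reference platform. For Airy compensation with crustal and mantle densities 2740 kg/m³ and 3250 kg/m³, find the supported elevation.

Excess crust Δ = 65.32 km − 41.16 km = 24.16 km, split between elevation h and root r with h + r = Δ.
Airy balance ρ_c h = (ρ_m − ρ_c) r gives r = h ρ_c/(ρ_m − ρ_c), so h (1 + ρ_c/(ρ_m − ρ_c)) = Δ, i.e. h = Δ (ρ_m − ρ_c)/ρ_m.
h = 24.16 km × 510/3250 = 3.79 km.

3.79 km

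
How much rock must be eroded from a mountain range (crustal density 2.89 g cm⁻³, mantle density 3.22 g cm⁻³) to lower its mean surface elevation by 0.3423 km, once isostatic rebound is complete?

Net drop Δ = e − u = e − e ρ_c/ρ_m = e (ρ_m − ρ_c)/ρ_m.
e = Δ ρ_m/(ρ_m − ρ_c) = 0.3423 km × 3.22/0.33 = 3.34 km.

3.34 km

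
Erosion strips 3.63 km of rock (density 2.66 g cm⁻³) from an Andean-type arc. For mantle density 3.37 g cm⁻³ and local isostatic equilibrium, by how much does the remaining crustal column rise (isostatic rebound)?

Unloading: uplift u = e ρ_c/ρ_m = 3.63 km × 2.66/3.37 = 2.87 km.

2.87 km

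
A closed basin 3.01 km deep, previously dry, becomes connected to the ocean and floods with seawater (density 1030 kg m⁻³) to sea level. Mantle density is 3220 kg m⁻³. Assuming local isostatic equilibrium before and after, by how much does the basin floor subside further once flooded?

1.42 km

After flooding the water column is d + s deep. Its weight must equal the weight of mantle displaced by the extra subsidence s: (d + s) ρ_w = s ρ_m.
s = d ρ_w / (ρ_m − ρ_w) = 3.01 km × 1030/(3220 − 1030) = 1.42 km.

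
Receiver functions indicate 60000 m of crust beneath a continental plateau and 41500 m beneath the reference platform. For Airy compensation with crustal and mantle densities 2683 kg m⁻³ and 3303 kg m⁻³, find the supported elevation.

Excess crust Δ = 60000 m − 41500 m = 18500 m, split between elevation h and root r with h + r = Δ.
Airy balance ρ_c h = (ρ_m − ρ_c) r gives r = h ρ_c/(ρ_m − ρ_c), so h (1 + ρ_c/(ρ_m − ρ_c)) = Δ, i.e. h = Δ (ρ_m − ρ_c)/ρ_m.
h = 18500 m × 620/3303 = 3470 m.

3470 m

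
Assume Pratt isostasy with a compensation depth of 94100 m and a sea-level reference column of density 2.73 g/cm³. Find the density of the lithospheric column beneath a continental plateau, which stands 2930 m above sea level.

Pratt balance: ρ_ref D = ρ (D + h).
ρ = ρ_ref D/(D + h) = 2.73 × 94100 m/(94100 m + 2930 m) = 2.65 g/cm³.

2.65 g/cm³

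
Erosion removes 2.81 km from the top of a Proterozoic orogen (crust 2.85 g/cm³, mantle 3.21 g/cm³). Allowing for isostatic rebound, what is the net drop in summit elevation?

Rebound u = e ρ_c/ρ_m = 2.81 km × 2.85/3.21 = 2.495 km.
Net surface drop = e − u = 2.81 km − 2.495 km = e (ρ_m − ρ_c)/ρ_m = 0.315 km.

0.315 km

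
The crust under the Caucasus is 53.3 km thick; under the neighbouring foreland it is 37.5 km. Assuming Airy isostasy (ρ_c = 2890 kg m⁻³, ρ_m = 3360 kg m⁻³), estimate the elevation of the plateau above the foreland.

2.21 km

Excess crust Δ = 53.3 km − 37.5 km = 15.8 km, split between elevation h and root r with h + r = Δ.
Airy balance ρ_c h = (ρ_m − ρ_c) r gives r = h ρ_c/(ρ_m − ρ_c), so h (1 + ρ_c/(ρ_m − ρ_c)) = Δ, i.e. h = Δ (ρ_m − ρ_c)/ρ_m.
h = 15.8 km × 470/3360 = 2.21 km.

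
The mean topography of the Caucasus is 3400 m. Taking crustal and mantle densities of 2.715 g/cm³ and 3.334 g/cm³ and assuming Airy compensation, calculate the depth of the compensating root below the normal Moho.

For local isostatic compensation: the weight of the topography is balanced by the buoyancy of the root, ρ_c h = (ρ_m − ρ_c) r.
r = h · ρ_c / (ρ_m − ρ_c) = 3400 m × 2.715 / (3.334 − 2.715) = 14900 m.

14900 m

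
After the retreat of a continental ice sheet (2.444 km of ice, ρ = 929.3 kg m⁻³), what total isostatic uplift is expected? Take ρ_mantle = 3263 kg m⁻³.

Removing the load lets mantle flow back in; uplift u satisfies ρ_ice t = ρ_m u.
u = t ρ_ice/ρ_m = 2.444 km × 929.3/3263 = 0.696 km.

0.696 km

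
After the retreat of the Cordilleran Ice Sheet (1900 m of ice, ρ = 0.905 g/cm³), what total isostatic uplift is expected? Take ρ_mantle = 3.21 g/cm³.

536 m

Removing the load lets mantle flow back in; uplift u satisfies ρ_ice t = ρ_m u.
u = t ρ_ice/ρ_m = 1900 m × 0.905/3.21 = 536 m.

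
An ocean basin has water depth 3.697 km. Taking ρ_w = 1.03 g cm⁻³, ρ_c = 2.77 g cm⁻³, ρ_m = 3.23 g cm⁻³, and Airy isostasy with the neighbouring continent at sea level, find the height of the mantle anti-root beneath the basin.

14 km

For local isostatic compensation: replacing crust with seawater at the top is compensated by replacing crust with mantle at the base: d (ρ_c − ρ_w) = a (ρ_m − ρ_c).
a = d (ρ_c − ρ_w)/(ρ_m − ρ_c) = 3.697 km × 1.74/0.46 = 14 km.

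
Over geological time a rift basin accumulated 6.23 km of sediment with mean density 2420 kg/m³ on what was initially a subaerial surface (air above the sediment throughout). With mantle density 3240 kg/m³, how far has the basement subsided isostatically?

Subaerial load: s = t ρ_sed / ρ_m = 6.23 km × 2420/3240 = 4.65 km.

4.65 km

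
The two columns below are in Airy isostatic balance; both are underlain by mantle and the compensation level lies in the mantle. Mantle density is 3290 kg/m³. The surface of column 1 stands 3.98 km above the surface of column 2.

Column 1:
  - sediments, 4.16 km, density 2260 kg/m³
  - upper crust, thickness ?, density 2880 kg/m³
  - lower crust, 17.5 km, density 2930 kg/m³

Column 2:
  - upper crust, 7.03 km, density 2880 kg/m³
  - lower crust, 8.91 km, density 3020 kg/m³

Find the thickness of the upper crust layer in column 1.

Take the compensation level at the base of the deeper column (depth z_c below the surface of column 1) and equate Σ ρ_i t_i down to z_c; mantle fills any gap and the z_c terms cancel.
Column 1: 4.16×2260 + x×2880 + 17.5×2930 + (z_c − 21.66 − x)×3290
Column 2: 3.98×0 + 7.03×2880 + 8.91×3020 + (z_c − 3.98 − 15.94)×3290
The z_c×3290 term appears on both sides and cancels. Collect the known terms of each column as K = Σ(ρt)_known − 3290 × (depth of known layers): K_1 = 60676.6 − 3290×21.66 = −10584.8; K_2 = 47154.6 − 3290×(3.98 + 15.94) = −18382.2.
Balance: K_1 − x×(3290 − 2880) = K_2, so x = (K_1 − K_2)/(3290 − 2880) = 7797.4/410 = 19 km.

19 km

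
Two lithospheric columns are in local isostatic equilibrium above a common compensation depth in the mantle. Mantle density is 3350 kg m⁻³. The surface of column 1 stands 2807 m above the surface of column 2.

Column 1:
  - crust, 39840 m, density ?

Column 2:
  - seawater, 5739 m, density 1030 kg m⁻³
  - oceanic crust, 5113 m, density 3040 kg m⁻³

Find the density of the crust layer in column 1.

2740 kg m⁻³

Take the compensation level at the base of the deeper column (depth z_c below the surface of column 1) and equate Σ ρ_i t_i down to z_c; mantle fills any gap and the z_c terms cancel.
Column 1: 39840×ρ + (z_c − 39840)×3350
Column 2: 2807×0 + 5739×1030 + 5113×3040 + (z_c − 2807 − 10852)×3350
The z_c×3350 term appears on both sides and cancels. Collect the known terms of each column as K = Σ(ρt)_known − 3350 × (depth of known layers): K_1 = 0 − 3350×39840 = −133464000; K_2 = 21454690 − 3350×(2807 + 10852) = −24302960.
Balance: K_1 + 39840×ρ = K_2, so ρ = (K_2 − K_1)/39840 = 109161000/39840 = 2740 kg m⁻³.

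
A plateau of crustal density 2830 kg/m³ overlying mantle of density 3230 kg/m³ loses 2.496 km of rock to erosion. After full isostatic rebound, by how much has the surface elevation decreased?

Rebound u = e ρ_c/ρ_m = 2.496 km × 2830/3230 = 2.187 km.
Net surface drop = e − u = 2.496 km − 2.187 km = e (ρ_m − ρ_c)/ρ_m = 0.309 km.

0.309 km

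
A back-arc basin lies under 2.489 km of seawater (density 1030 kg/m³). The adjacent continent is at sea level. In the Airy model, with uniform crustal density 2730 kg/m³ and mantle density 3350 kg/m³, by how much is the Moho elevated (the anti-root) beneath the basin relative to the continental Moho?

Equating mass per unit area of the two columns: replacing crust with seawater at the top is compensated by replacing crust with mantle at the base: d (ρ_c − ρ_w) = a (ρ_m − ρ_c).
a = d (ρ_c − ρ_w)/(ρ_m − ρ_c) = 2.489 km × 1700/620 = 6.82 km.

6.82 km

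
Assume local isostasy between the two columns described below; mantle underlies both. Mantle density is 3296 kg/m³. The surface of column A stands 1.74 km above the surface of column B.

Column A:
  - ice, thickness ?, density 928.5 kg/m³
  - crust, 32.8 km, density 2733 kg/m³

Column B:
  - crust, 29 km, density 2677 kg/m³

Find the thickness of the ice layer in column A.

2.2 km

Take the compensation level at the base of the deeper column (depth z_c below the surface of column A) and equate Σ ρ_i t_i down to z_c; mantle fills any gap and the z_c terms cancel.
Column A: x×928.5 + 32.8×2733 + (z_c − 32.8 − x)×3296
Column B: 1.74×0 + 29×2677 + (z_c − 1.74 − 29)×3296
The z_c×3296 term appears on both sides and cancels. Collect the known terms of each column as K = Σ(ρt)_known − 3296 × (depth of known layers): K_A = 89642.4 − 3296×32.8 = −18466.4; K_B = 77633 − 3296×(1.74 + 29) = −23686.04.
Balance: K_A − x×(3296 − 928.5) = K_B, so x = (K_A − K_B)/(3296 − 928.5) = 5219.64/2367.5 = 2.2 km.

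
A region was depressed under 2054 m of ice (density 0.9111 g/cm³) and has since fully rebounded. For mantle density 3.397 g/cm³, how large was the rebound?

Removing the load lets mantle flow back in; uplift u satisfies ρ_ice t = ρ_m u.
u = t ρ_ice/ρ_m = 2054 m × 0.9111/3.397 = 551 m.

551 m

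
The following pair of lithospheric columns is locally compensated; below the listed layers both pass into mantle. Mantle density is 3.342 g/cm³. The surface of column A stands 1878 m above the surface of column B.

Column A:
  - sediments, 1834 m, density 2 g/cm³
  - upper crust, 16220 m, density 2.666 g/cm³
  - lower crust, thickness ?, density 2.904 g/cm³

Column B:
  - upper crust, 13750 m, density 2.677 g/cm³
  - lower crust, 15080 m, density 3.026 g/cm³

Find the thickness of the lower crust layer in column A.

Take the compensation level at the base of the deeper column (depth z_c below the surface of column A) and equate Σ ρ_i t_i down to z_c; mantle fills any gap and the z_c terms cancel.
Column A: 1834×2 + 16220×2.666 + x×2.904 + (z_c − 18054 − x)×3.342
Column B: 1878×0 + 13750×2.677 + 15080×3.026 + (z_c − 1878 − 28830)×3.342
The z_c×3.342 term appears on both sides and cancels. Collect the known terms of each column as K = Σ(ρt)_known − 3.342 × (depth of known layers): K_A = 46910.52 − 3.342×18054 = −13425.948; K_B = 82440.83 − 3.342×(1878 + 28830) = −20185.306.
Balance: K_A − x×(3.342 − 2.904) = K_B, so x = (K_A − K_B)/(3.342 − 2.904) = 6759.36/0.438 = 15400 m.

15400 m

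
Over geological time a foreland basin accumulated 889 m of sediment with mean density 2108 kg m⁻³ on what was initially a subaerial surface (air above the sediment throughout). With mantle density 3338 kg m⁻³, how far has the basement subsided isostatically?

561 m

Subaerial load: s = t ρ_sed / ρ_m = 889 m × 2108/3338 = 561 m.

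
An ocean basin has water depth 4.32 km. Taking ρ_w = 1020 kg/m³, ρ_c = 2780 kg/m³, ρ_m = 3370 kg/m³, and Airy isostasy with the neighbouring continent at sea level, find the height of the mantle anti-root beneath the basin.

12.9 km

For local isostatic compensation: replacing crust with seawater at the top is compensated by replacing crust with mantle at the base: d (ρ_c − ρ_w) = a (ρ_m − ρ_c).
a = d (ρ_c − ρ_w)/(ρ_m − ρ_c) = 4.32 km × 1760/590 = 12.9 km.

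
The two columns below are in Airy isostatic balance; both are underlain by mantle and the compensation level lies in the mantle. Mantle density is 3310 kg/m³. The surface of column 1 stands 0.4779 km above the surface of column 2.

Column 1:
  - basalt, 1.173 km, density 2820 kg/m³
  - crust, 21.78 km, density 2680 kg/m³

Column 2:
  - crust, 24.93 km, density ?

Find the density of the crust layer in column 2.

2800 kg/m³

Take the compensation level at the base of the deeper column (depth z_c below the surface of column 1) and equate Σ ρ_i t_i down to z_c; mantle fills any gap and the z_c terms cancel.
Column 1: 1.173×2820 + 21.78×2680 + (z_c − 22.953)×3310
Column 2: 0.4779×0 + 24.93×ρ + (z_c − 0.4779 − 24.93)×3310
The z_c×3310 term appears on both sides and cancels. Collect the known terms of each column as K = Σ(ρt)_known − 3310 × (depth of known layers): K_1 = 61678.26 − 3310×22.953 = −14296.17; K_2 = 0 − 3310×(0.4779 + 24.93) = −84100.149.
Balance: K_1 = K_2 + 24.93×ρ, so ρ = (K_1 − K_2)/24.93 = 69804/24.93 = 2800 kg/m³.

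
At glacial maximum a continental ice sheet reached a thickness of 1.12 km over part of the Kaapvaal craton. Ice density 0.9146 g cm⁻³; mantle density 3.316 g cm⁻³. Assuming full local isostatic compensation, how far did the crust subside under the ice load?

0.309 km

Equating mass per unit area of the two columns: the ice load ρ_ice t is balanced by mantle displaced below, ρ_m s.
s = t ρ_ice / ρ_m = 1.12 km × 0.9146/3.316 = 0.309 km.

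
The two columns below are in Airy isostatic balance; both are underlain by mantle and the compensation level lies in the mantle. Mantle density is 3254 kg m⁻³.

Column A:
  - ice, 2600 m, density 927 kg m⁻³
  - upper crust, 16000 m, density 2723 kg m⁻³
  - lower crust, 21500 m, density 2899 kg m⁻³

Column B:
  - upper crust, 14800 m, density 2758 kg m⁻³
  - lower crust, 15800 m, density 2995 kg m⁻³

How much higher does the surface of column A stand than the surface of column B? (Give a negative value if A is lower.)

For any compensation level in the mantle, the mantle terms cancel and isostasy reduces to e = (Σt_A − Σt_B) − (Σ(ρt)_A − Σ(ρt)_B) / ρ_m.
Σt_A = 40100 m; Σt_B = 30600 m; Σ(ρt)_A = 108306700; Σ(ρt)_B = 88139400 (in m·kg m⁻³).
e = (40100 − 30600) − (108306700 − 88139400) / 3254 = 3300 m.

3300 m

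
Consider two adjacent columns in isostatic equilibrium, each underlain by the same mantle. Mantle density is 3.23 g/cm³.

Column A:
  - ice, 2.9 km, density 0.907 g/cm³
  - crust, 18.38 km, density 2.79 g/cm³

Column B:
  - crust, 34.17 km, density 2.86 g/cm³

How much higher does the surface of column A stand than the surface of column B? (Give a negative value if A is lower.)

For any compensation level in the mantle, the mantle terms cancel and isostasy reduces to e = (Σt_A − Σt_B) − (Σ(ρt)_A − Σ(ρt)_B) / ρ_m.
Σt_A = 21.28 km; Σt_B = 34.17 km; Σ(ρt)_A = 53.9105; Σ(ρt)_B = 97.7262 (in km·g/cm³).
e = (21.28 − 34.17) − (53.9105 − 97.7262) / 3.23 = 0.675 km.

0.675 km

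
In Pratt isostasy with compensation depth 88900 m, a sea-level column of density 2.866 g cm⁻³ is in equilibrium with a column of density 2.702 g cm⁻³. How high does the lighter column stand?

5400 m

ρ_ref D = ρ (D + h) → h = D (ρ_ref − ρ)/ρ.
h = 88900 m × (2.866 − 2.702)/2.702 = 5400 m.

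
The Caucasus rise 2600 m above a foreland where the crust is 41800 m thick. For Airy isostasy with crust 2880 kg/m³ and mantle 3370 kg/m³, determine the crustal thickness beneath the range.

59700 m

Root depth r = h ρ_c / (ρ_m − ρ_c) = 2600 m × 2880 / 490 = 15280 m.
Total thickness = T + h + r = 41800 m + 2600 m + 15280 m = 59700 m.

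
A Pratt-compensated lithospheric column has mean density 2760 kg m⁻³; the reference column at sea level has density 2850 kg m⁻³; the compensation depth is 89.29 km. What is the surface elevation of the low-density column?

2.91 km

ρ_ref D = ρ (D + h) → h = D (ρ_ref − ρ)/ρ.
h = 89.29 km × (2850 − 2760)/2760 = 2.91 km.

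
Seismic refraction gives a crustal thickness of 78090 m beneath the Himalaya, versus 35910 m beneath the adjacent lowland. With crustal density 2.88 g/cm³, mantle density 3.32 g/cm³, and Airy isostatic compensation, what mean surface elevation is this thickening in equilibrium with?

Excess crust Δ = 78090 m − 35910 m = 42180 m, split between elevation h and root r with h + r = Δ.
Airy balance ρ_c h = (ρ_m − ρ_c) r gives r = h ρ_c/(ρ_m − ρ_c), so h (1 + ρ_c/(ρ_m − ρ_c)) = Δ, i.e. h = Δ (ρ_m − ρ_c)/ρ_m.
h = 42180 m × 0.44/3.32 = 5590 m.

5590 m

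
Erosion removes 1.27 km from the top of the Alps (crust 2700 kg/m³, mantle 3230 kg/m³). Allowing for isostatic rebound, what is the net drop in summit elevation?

Rebound u = e ρ_c/ρ_m = 1.27 km × 2700/3230 = 1.062 km.
Net surface drop = e − u = 1.27 km − 1.062 km = e (ρ_m − ρ_c)/ρ_m = 0.208 km.

0.208 km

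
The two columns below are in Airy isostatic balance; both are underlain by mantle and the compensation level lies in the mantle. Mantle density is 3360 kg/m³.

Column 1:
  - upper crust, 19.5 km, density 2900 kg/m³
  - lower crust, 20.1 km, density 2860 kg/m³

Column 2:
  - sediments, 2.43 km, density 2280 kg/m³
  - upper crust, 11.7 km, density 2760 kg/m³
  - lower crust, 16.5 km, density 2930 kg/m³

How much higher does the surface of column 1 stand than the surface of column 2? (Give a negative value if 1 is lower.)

0.679 km

For any compensation level in the mantle, the mantle terms cancel and isostasy reduces to e = (Σt_1 − Σt_2) − (Σ(ρt)_1 − Σ(ρt)_2) / ρ_m.
Σt_1 = 39.6 km; Σt_2 = 30.63 km; Σ(ρt)_1 = 114036; Σ(ρt)_2 = 86177.4 (in km·kg/m³).
e = (39.6 − 30.63) − (114036 − 86177.4) / 3360 = 0.679 km.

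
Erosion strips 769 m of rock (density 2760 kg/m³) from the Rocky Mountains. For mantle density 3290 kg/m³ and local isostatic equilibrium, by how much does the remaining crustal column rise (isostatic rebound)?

645 m

Unloading: uplift u = e ρ_c/ρ_m = 769 m × 2760/3290 = 645 m.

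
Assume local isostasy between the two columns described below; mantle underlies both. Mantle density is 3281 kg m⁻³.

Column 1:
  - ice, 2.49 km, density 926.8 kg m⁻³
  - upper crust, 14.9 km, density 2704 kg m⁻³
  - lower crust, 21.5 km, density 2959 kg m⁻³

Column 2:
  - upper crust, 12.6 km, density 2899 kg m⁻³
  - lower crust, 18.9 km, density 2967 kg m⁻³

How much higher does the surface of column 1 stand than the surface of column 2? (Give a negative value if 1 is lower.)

For any compensation level in the mantle, the mantle terms cancel and isostasy reduces to e = (Σt_1 − Σt_2) − (Σ(ρt)_1 − Σ(ρt)_2) / ρ_m.
Σt_1 = 38.89 km; Σt_2 = 31.5 km; Σ(ρt)_1 = 106215.832; Σ(ρt)_2 = 92603.7 (in km·kg m⁻³).
e = (38.89 − 31.5) − (106215.832 − 92603.7) / 3281 = 3.24 km.

3.24 km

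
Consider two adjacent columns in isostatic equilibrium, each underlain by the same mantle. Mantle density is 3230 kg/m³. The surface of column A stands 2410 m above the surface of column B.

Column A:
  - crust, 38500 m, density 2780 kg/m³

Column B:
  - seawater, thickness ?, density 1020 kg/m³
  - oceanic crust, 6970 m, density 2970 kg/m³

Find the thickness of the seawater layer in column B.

Take the compensation level at the base of the deeper column (depth z_c below the surface of column A) and equate Σ ρ_i t_i down to z_c; mantle fills any gap and the z_c terms cancel.
Column A: 38500×2780 + (z_c − 38500)×3230
Column B: 2410×0 + x×1020 + 6970×2970 + (z_c − 2410 − 6970 − x)×3230
The z_c×3230 term appears on both sides and cancels. Collect the known terms of each column as K = Σ(ρt)_known − 3230 × (depth of known layers): K_A = 107030000 − 3230×38500 = −17325000; K_B = 20700900 − 3230×(2410 + 6970) = −9596500.
Balance: K_A = K_B − x×(3230 − 1020), so x = (K_B − K_A)/(3230 − 1020) = 7728500/2210 = 3500 m.

3500 m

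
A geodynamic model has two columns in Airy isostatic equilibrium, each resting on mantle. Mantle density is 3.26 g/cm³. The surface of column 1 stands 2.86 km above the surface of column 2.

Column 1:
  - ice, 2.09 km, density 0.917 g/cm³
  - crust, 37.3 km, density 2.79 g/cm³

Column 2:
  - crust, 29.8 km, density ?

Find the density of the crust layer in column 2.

2.82 g/cm³

Take the compensation level at the base of the deeper column (depth z_c below the surface of column 1) and equate Σ ρ_i t_i down to z_c; mantle fills any gap and the z_c terms cancel.
Column 1: 2.09×0.917 + 37.3×2.79 + (z_c − 39.39)×3.26
Column 2: 2.86×0 + 29.8×ρ + (z_c − 2.86 − 29.8)×3.26
The z_c×3.26 term appears on both sides and cancels. Collect the known terms of each column as K = Σ(ρt)_known − 3.26 × (depth of known layers): K_1 = 105.98353 − 3.26×39.39 = −22.42787; K_2 = 0 − 3.26×(2.86 + 29.8) = −106.4716.
Balance: K_1 = K_2 + 29.8×ρ, so ρ = (K_1 − K_2)/29.8 = 84.0437/29.8 = 2.82 g/cm³.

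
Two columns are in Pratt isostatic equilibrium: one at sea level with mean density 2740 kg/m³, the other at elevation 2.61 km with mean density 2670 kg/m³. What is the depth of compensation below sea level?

99.6 km

ρ_ref D = ρ (D + h) → D (ρ_ref − ρ) = ρ h.
D = ρ h/(ρ_ref − ρ) = 2670 × 2.61 km/(2740 − 2670) = 99.6 km.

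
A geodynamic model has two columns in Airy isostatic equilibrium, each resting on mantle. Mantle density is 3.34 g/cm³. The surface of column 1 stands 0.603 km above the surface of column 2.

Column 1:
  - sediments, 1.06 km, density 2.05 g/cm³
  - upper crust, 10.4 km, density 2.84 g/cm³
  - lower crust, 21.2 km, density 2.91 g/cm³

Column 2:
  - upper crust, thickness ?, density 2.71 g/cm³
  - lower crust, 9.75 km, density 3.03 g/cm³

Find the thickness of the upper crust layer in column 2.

Take the compensation level at the base of the deeper column (depth z_c below the surface of column 1) and equate Σ ρ_i t_i down to z_c; mantle fills any gap and the z_c terms cancel.
Column 1: 1.06×2.05 + 10.4×2.84 + 21.2×2.91 + (z_c − 32.66)×3.34
Column 2: 0.603×0 + x×2.71 + 9.75×3.03 + (z_c − 0.603 − 9.75 − x)×3.34
The z_c×3.34 term appears on both sides and cancels. Collect the known terms of each column as K = Σ(ρt)_known − 3.34 × (depth of known layers): K_1 = 93.401 − 3.34×32.66 = −15.6834; K_2 = 29.5425 − 3.34×(0.603 + 9.75) = −5.03652.
Balance: K_1 = K_2 − x×(3.34 − 2.71), so x = (K_2 − K_1)/(3.34 − 2.71) = 10.6469/0.63 = 16.9 km.

16.9 km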